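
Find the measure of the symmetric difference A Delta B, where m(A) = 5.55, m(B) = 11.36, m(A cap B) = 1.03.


m(A Delta B) = m(A) + m(B) - 2*m(A n B)
= 5.55 + 11.36 - 2*1.03
= 5.55 + 11.36 - 2.06
= 14.85


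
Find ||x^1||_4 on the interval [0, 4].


Step 1: ||f||_4 = (integral_0^4 |x^1|^4 dx)^(1/4)
     = (integral_0^4 x^4 dx)^(1/4)
Step 2: integral_0^4 x^4 dx = [x^5/(5)] from 0 to 4 = 4^5/5
     = 1024/5 = 204.8
Step 3: ||f||_4 = (204.8)^(1/4) = 3.782966


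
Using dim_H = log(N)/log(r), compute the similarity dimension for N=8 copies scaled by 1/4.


For a self-similar set with N copies scaled by 1/r:
dim_H = log(N)/log(r) = log(8)/log(4)
= 2.079442/1.386294
= 1.5


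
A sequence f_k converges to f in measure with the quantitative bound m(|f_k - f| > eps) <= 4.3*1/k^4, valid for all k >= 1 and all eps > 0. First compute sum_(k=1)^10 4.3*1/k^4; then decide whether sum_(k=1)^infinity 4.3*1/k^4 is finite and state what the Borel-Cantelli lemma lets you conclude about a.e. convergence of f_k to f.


Step 1: List the terms 4.3*1/k^4 for k = 1 to 10:
  k=1: 4.3
  k=2: 0.26875
  k=3: 0.053086
  k=4: 0.016797
  k=5: 0.00688
  k=6: 0.003318
  k=7: 0.001791
  k=8: 0.00105
  k=9: 6.553879e-04
  k=10: 4.300000e-04
Step 2: Partial sum = 4.3 + 0.26875 + 0.053086 + 0.016797 + 0.00688 + 0.003318 + 0.001791 + 0.00105 + 6.553879e-04 + 4.300000e-04
     = 4.652757
Step 3: The full series sum_(k>=1) 4.3*1/k^4 converges (p-series with p = 4 > 1; a constant multiple of a convergent series converges).
Step 4: Fix eps > 0. Since sum_k m(|f_k - f| > eps) < infinity, the Borel-Cantelli lemma gives
        m(limsup_k {|f_k - f| > eps}) = 0, i.e. for a.e. x, |f_k(x) - f(x)| <= eps for all large k.
        Applying this with eps = 1/j for j = 1, 2, ... and intersecting the countably many full-measure sets,
        for a.e. x we get limsup_k |f_k(x) - f(x)| <= 1/j for every j, hence f_k -> f almost everywhere.
Conclusion: series converges; Borel-Cantelli yields f_k -> f a.e.


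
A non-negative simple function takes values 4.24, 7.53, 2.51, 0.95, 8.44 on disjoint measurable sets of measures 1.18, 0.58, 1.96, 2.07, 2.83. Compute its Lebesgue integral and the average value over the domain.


Step 1: Integral = sum(value_i * measure_i)
= 4.24*1.18 + 7.53*0.58 + 2.51*1.96 + 0.95*2.07 + 8.44*2.83
= 5.0032 + 4.3674 + 4.9196 + 1.9665 + 23.8852
= 40.1419
Step 2: Total measure of domain = 1.18 + 0.58 + 1.96 + 2.07 + 2.83 = 8.62
Step 3: Average value = 40.1419 / 8.62 = 4.656833


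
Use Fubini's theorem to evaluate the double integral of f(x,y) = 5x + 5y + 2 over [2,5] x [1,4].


By Fubini, integrate in x first, then y.
Step 1: Fix y, integrate over x in [2,5]:
  integral(5x + 5y + 2, x=2..5)
  = 5*(5^2 - 2^2)/2 + (5y + 2)*(5 - 2)
  = 52.5 + (5y + 2)*3
  = 52.5 + 15y + 6
  = 58.5 + 15y
Step 2: Integrate over y in [1,4]:
  integral(58.5 + 15y, y=1..4)
  = 58.5*3 + 15*(4^2 - 1^2)/2
  = 175.5 + 112.5
  = 288


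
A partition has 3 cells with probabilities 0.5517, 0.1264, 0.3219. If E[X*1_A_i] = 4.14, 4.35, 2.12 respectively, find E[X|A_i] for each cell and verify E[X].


For each cell A_i: E[X|A_i] = E[X*1_A_i] / P(A_i)
Step 1: E[X|A_1] = 4.14 / 0.5517 = 7.504078
Step 2: E[X|A_2] = 4.35 / 0.1264 = 34.414557
Step 3: E[X|A_3] = 2.12 / 0.3219 = 6.585896
Verification: E[X] = sum E[X*1_A_i] = 4.14 + 4.35 + 2.12 = 10.61


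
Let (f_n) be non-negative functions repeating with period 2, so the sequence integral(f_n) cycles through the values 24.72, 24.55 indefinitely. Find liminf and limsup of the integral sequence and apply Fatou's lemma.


The sequence (integral(f_n)) is periodic with period 2, repeating the values 24.72, 24.55 indefinitely.
Step 1: For a periodic sequence, every tail (a_m, a_(m+1), ...) contains all 2 period values infinitely often.
Step 2: Hence inf of every tail = min of the period values = min(24.72, 24.55) = 24.55.
        liminf_n integral(f_n) = sup over m of (inf of tail from m) = 24.55.
Step 3: Similarly sup of every tail = max of the period values = 24.72.
        limsup_n integral(f_n) = 24.72.
Step 4: Fatou's lemma: integral(liminf_n f_n) <= liminf_n integral(f_n) = 24.55.
        So the integral of the pointwise liminf is at most 24.55.


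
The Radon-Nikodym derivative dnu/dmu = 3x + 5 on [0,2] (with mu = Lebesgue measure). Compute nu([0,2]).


nu(A) = integral_A (dnu/dmu) dmu = integral_0^2 (3x + 5) dx
Step 1: Antiderivative F(x) = (3/2)x^2 + 5x
Step 2: F(2) = (3/2)*2^2 + 5*2 = 6 + 10 = 16
Step 3: F(0) = (3/2)*0^2 + 5*0 = 0.0 + 0 = 0.0
Step 4: nu([0,2]) = F(2) - F(0) = 16 - 0.0 = 16


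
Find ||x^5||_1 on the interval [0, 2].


Step 1: ||f||_1 = (integral_0^2 |x^5|^1 dx)^(1/1)
     = (integral_0^2 x^5 dx)^(1/1)
Step 2: integral_0^2 x^5 dx = [x^6/(6)] from 0 to 2 = 2^6/6
     = 64/6 = 10.666667
Step 3: ||f||_1 = (10.666667)^(1/1) = 10.666667


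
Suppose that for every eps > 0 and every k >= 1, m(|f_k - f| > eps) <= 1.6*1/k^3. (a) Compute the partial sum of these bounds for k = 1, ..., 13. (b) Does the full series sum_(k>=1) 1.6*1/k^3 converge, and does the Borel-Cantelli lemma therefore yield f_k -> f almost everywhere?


Step 1: List the terms 1.6*1/k^3 for k = 1 to 13:
  k=1: 1.6
  k=2: 0.2
  k=3: 0.059259
  k=4: 0.025
  k=5: 0.0128
  k=6: 0.007407
  k=7: 0.004665
  k=8: 0.003125
  k=9: 0.002195
  k=10: 0.0016
  k=11: 0.001202
  k=12: 9.259259e-04
  k=13: 7.282658e-04
Step 2: Partial sum = 1.6 + 0.2 + 0.059259 + 0.025 + 0.0128 + 0.007407 + 0.004665 + 0.003125 + 0.002195 + 0.0016 + 0.001202 + 9.259259e-04 + 7.282658e-04
     = 1.918907
Step 3: The full series sum_(k>=1) 1.6*1/k^3 converges (p-series with p = 3 > 1; a constant multiple of a convergent series converges).
Step 4: Fix eps > 0. Since sum_k m(|f_k - f| > eps) < infinity, the Borel-Cantelli lemma gives
        m(limsup_k {|f_k - f| > eps}) = 0, i.e. for a.e. x, |f_k(x) - f(x)| <= eps for all large k.
        Applying this with eps = 1/j for j = 1, 2, ... and intersecting the countably many full-measure sets,
        for a.e. x we get limsup_k |f_k(x) - f(x)| <= 1/j for every j, hence f_k -> f almost everywhere.
Conclusion: series converges; Borel-Cantelli yields f_k -> f a.e.


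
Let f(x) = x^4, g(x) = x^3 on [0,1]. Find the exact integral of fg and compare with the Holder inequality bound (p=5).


Step 1: Exact integral of f*g = integral(x^7, 0, 1) = 1/8
     = 0.125
Step 2: Holder bound with p=5, q=1.25:
  ||f||_p = (integral x^20 dx)^(1/5) = (1/21)^(1/5) = 0.543946
  ||g||_q = (integral x^3.75 dx)^(1/1.25) = (1/4.75)^(1/1.25) = 0.287505
Step 3: Holder bound = ||f||_p * ||g||_q = 0.543946 * 0.287505 = 0.156387
Verification: 0.125 <= 0.156387 (Holder holds)


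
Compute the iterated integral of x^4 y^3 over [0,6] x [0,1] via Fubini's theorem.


By Fubini's theorem, the double integral factors as a product of single integrals:
Step 1: integral_0^6 x^4 dx = [x^5/5] from 0 to 6
     = 6^5/5 = 1555.2
Step 2: integral_0^1 y^3 dy = [y^4/4] from 0 to 1
     = 1^4/4 = 0.25
Step 3: Double integral = 1555.2 * 0.25 = 388.8


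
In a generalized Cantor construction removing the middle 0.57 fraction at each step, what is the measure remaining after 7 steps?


Step 1: At each step, fraction remaining = 1 - 0.57 = 0.43
Step 2: After 7 steps, measure = (0.43)^7
Result = 0.002718


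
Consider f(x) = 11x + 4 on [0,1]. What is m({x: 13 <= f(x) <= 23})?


f^(-1)([13, 23]) = {x : 13 <= 11x + 4 <= 23}
Solving: (13 - 4)/11 <= x <= (23 - 4)/11
= [0.818182, 1.727273]
Intersecting with [0,1]: [0.818182, 1]
Measure = 1 - 0.818182 = 0.181818


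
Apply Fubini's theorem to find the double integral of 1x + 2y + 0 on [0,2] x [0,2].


By Fubini, integrate in x first, then y.
Step 1: Fix y, integrate over x in [0,2]:
  integral(1x + 2y + 0, x=0..2)
  = 1*(2^2 - 0^2)/2 + (2y + 0)*(2 - 0)
  = 2 + (2y + 0)*2
  = 2 + 4y + 0
  = 2 + 4y
Step 2: Integrate over y in [0,2]:
  integral(2 + 4y, y=0..2)
  = 2*2 + 4*(2^2 - 0^2)/2
  = 4 + 8
  = 12


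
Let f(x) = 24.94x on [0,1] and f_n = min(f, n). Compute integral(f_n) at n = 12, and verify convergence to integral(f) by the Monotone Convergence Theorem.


f(x) = 24.94x on [0,1]; f_n(x) = min(24.94x, n). At n = 12:
Step 1: f(x) reaches 12 at x = 12/24.94 = 0.481155
Step 2: integral(f_12) = integral(24.94x, 0, 0.481155) + integral(12, 0.481155, 1)
       = 24.94*0.481155^2/2 + 12*(1 - 0.481155)
       = 2.886929 + 6.226143
       = 9.113071
Step 3: As n -> infinity, f_n increases to f, so by MCT integral(f_n) -> integral(f) = 24.94/2 = 12.47.
Convergence: integral(f_12) = 9.113071 -> 12.47 as n -> infinity


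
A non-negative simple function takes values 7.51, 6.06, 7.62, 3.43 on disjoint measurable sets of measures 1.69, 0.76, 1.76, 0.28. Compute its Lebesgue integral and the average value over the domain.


Step 1: Integral = sum(value_i * measure_i)
= 7.51*1.69 + 6.06*0.76 + 7.62*1.76 + 3.43*0.28
= 12.6919 + 4.6056 + 13.4112 + 0.9604
= 31.6691
Step 2: Total measure of domain = 1.69 + 0.76 + 1.76 + 0.28 = 4.49
Step 3: Average value = 31.6691 / 4.49 = 7.053252


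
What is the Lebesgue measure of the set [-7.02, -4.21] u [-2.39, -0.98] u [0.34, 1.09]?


For pairwise disjoint intervals, m(union) = sum of lengths.
= (-4.21 - -7.02) + (-0.98 - -2.39) + (1.09 - 0.34)
= 2.81 + 1.41 + 0.75
= 4.97


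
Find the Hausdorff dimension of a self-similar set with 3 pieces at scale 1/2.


For a self-similar set with N copies scaled by 1/r:
dim_H = log(N)/log(r) = log(3)/log(2)
= 1.098612/0.693147
= 1.584963


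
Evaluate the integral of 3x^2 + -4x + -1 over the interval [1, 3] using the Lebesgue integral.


The Lebesgue integral of a Riemann-integrable function agrees with the Riemann integral.
Antiderivative F(x) = (3/3)x^3 + (-4/2)x^2 + -1x
F(3) = (3/3)*3^3 + (-4/2)*3^2 + -1*3
     = (3/3)*27 + (-4/2)*9 + -1*3
     = 27 + -18 + -3
     = 6
F(1) = -2
Integral = F(3) - F(1) = 6 - -2 = 8


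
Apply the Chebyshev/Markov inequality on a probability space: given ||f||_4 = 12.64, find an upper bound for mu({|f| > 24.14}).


Chebyshev/Markov inequality: mu(|f| > eps) <= (||f||_p / eps)^p
Step 1: ||f||_4 / eps = 12.64 / 24.14 = 0.523612
Step 2: Raise to power p = 4:
  (0.523612)^4 = 0.075169
Step 3: Therefore mu(|f| > 24.14) <= 0.075169


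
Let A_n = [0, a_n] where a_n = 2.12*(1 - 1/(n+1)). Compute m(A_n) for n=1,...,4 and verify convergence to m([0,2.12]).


By continuity of measure from below: if A_n increases to A, then m(A_n) -> m(A).
Here A = [0, 2.12], so m(A) = 2.12
Step 1: a_1 = 2.12*(1 - 1/2) = 1.06, m(A_1) = 1.06
Step 2: a_2 = 2.12*(1 - 1/3) = 1.4133, m(A_2) = 1.4133
Step 3: a_3 = 2.12*(1 - 1/4) = 1.59, m(A_3) = 1.59
Step 4: a_4 = 2.12*(1 - 1/5) = 1.696, m(A_4) = 1.696
Limit: m(A_n) -> m([0,2.12]) = 2.12


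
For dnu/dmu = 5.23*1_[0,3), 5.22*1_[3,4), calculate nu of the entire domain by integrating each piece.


Integrate each piece of the Radon-Nikodym derivative:
Step 1: integral_0^3 5.23 dx = 5.23*(3-0) = 5.23*3 = 15.69
Step 2: integral_3^4 5.22 dx = 5.22*(4-3) = 5.22*1 = 5.22
Total: 15.69 + 5.22 = 20.91


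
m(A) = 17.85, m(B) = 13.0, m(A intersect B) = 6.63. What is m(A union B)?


By inclusion-exclusion: m(A u B) = m(A) + m(B) - m(A n B)
= 17.85 + 13.0 - 6.63
= 24.22


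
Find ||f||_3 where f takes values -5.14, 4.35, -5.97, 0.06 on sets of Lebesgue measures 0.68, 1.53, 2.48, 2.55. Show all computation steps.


Step 1: Compute |f_i|^3 for each value:
  |-5.14|^3 = 135.796744
  |4.35|^3 = 82.312875
  |-5.97|^3 = 212.776173
  |0.06|^3 = 2.160000e-04
Step 2: Multiply by measures and sum:
  135.796744 * 0.68 = 92.341786
  82.312875 * 1.53 = 125.938699
  212.776173 * 2.48 = 527.684909
  2.160000e-04 * 2.55 = 5.508000e-04
Sum = 92.341786 + 125.938699 + 527.684909 + 5.508000e-04 = 745.965945
Step 3: Take the p-th root:
||f||_3 = (745.965945)^(1/3) = 9.069284


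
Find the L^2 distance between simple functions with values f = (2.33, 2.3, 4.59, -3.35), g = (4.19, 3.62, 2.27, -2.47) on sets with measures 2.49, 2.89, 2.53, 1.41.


Step 1: Compute differences f_i - g_i:
  2.33 - 4.19 = -1.86
  2.3 - 3.62 = -1.32
  4.59 - 2.27 = 2.32
  -3.35 - -2.47 = -0.88
Step 2: Compute |diff|^2 * measure for each set:
  |-1.86|^2 * 2.49 = 3.4596 * 2.49 = 8.614404
  |-1.32|^2 * 2.89 = 1.7424 * 2.89 = 5.035536
  |2.32|^2 * 2.53 = 5.3824 * 2.53 = 13.617472
  |-0.88|^2 * 1.41 = 0.7744 * 1.41 = 1.091904
Step 3: Sum = 28.359316
Step 4: ||f-g||_2 = (28.359316)^(1/2) = 5.325347


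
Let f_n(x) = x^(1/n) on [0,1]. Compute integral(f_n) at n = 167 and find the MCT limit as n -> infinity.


At n = 167: f_167(x) = x^(1/167).
Step 1: integral(x^(1/167), 0, 1) = [x^(1/167+1) / (1/167+1)] from 0 to 1
     = 1 / (1/167 + 1) = 1 / ((167+1)/167) = 167/(167+1)
     = 167/168 = 0.994048
Step 2: As n -> infinity, f_n(x) = x^(1/n) -> 1 for x in (0,1], and f_n is increasing in n.
By MCT, lim_n integral(f_n) = integral(lim_n f_n) = integral(1, 0, 1) = 1.
Step 3: Verify convergence: 167/168 = 0.994048 -> 1


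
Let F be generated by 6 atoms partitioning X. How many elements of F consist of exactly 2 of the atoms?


Each element of F is a union of some subset of the 6 atoms.
Elements that are unions of exactly 2 atoms correspond to 2-element subsets of the 6 atoms.
Count = C(6, 2) = 6! / (2! * 4!) = 15.


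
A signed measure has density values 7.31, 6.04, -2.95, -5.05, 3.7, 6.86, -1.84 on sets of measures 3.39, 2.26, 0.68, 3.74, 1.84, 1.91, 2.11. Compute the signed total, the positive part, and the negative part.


Step 1: Compute signed measure on each set:
  Set 1: 7.31 * 3.39 = 24.7809
  Set 2: 6.04 * 2.26 = 13.6504
  Set 3: -2.95 * 0.68 = -2.006
  Set 4: -5.05 * 3.74 = -18.887
  Set 5: 3.7 * 1.84 = 6.808
  Set 6: 6.86 * 1.91 = 13.1026
  Set 7: -1.84 * 2.11 = -3.8824
Step 2: Total signed measure = (24.7809) + (13.6504) + (-2.006) + (-18.887) + (6.808) + (13.1026) + (-3.8824)
     = 33.5665
Step 3: Positive part mu+(X) = sum of positive contributions = 58.3419
Step 4: Negative part mu-(X) = |sum of negative contributions| = 24.7754


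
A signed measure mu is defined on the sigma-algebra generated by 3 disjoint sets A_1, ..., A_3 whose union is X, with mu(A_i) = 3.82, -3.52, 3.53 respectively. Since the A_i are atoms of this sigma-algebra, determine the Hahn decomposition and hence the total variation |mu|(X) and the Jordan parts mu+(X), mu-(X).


Step 1: Every measurable set is a union of atoms (the cells / points), so a Hahn decomposition is
  obtained by grouping atoms by sign: P = union of atoms with mu > 0, N = union of the remaining atoms.
  Atoms in P (indices): 1, 3;  atoms in N (indices): 2
  Positive values: 3.82, 3.53
  Negative values: -3.52
Step 2: mu+(X) = mu(P) = sum of positive atom values = 7.35
Step 3: mu-(X) = -mu(N) = sum of |negative atom values| = 3.52
Step 4: |mu|(X) = mu+(X) + mu-(X) = 7.35 + 3.52 = 10.87


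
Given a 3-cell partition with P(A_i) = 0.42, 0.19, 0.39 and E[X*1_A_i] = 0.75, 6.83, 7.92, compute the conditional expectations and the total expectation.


For each cell A_i: E[X|A_i] = E[X*1_A_i] / P(A_i)
Step 1: E[X|A_1] = 0.75 / 0.42 = 1.785714
Step 2: E[X|A_2] = 6.83 / 0.19 = 35.947368
Step 3: E[X|A_3] = 7.92 / 0.39 = 20.307692
Verification: E[X] = sum E[X*1_A_i] = 0.75 + 6.83 + 7.92 = 15.5


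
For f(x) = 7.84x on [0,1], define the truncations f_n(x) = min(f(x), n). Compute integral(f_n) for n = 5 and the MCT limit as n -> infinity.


f(x) = 7.84x on [0,1]; f_n(x) = min(7.84x, n). At n = 5:
Step 1: f(x) reaches 5 at x = 5/7.84 = 0.637755
Step 2: integral(f_5) = integral(7.84x, 0, 0.637755) + integral(5, 0.637755, 1)
       = 7.84*0.637755^2/2 + 5*(1 - 0.637755)
       = 1.594388 + 1.811224
       = 3.405612
Step 3: As n -> infinity, f_n increases to f, so by MCT integral(f_n) -> integral(f) = 7.84/2 = 3.92.
Convergence: integral(f_5) = 3.405612 -> 3.92 as n -> infinity


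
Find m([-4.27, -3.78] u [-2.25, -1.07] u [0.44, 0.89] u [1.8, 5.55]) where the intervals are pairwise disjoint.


For pairwise disjoint intervals, m(union) = sum of lengths.
= (-3.78 - -4.27) + (-1.07 - -2.25) + (0.89 - 0.44) + (5.55 - 1.8)
= 0.49 + 1.18 + 0.45 + 3.75
= 5.87


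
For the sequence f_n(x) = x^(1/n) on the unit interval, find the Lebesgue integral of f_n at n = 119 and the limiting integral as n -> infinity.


At n = 119: f_119(x) = x^(1/119).
Step 1: integral(x^(1/119), 0, 1) = [x^(1/119+1) / (1/119+1)] from 0 to 1
     = 1 / (1/119 + 1) = 1 / ((119+1)/119) = 119/(119+1)
     = 119/120 = 0.991667
Step 2: As n -> infinity, f_n(x) = x^(1/n) -> 1 for x in (0,1], and f_n is increasing in n.
By MCT, lim_n integral(f_n) = integral(lim_n f_n) = integral(1, 0, 1) = 1.
Step 3: Verify convergence: 119/120 = 0.991667 -> 1


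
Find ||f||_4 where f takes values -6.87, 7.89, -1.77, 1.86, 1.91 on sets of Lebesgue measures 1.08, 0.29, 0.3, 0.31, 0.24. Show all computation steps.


Step 1: Compute |f_i|^4 for each value:
  |-6.87|^4 = 2227.54737
  |7.89|^4 = 3875.323954
  |-1.77|^4 = 9.815062
  |1.86|^4 = 11.968832
  |1.91|^4 = 13.308634
Step 2: Multiply by measures and sum:
  2227.54737 * 1.08 = 2405.751159
  3875.323954 * 0.29 = 1123.843947
  9.815062 * 0.3 = 2.944519
  11.968832 * 0.31 = 3.710338
  13.308634 * 0.24 = 3.194072
Sum = 2405.751159 + 1123.843947 + 2.944519 + 3.710338 + 3.194072 = 3539.444035
Step 3: Take the p-th root:
||f||_4 = (3539.444035)^(1/4) = 7.713185


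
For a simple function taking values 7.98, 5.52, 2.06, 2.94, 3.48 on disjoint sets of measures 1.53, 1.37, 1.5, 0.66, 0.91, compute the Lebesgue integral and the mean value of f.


Step 1: Integral = sum(value_i * measure_i)
= 7.98*1.53 + 5.52*1.37 + 2.06*1.5 + 2.94*0.66 + 3.48*0.91
= 12.2094 + 7.5624 + 3.09 + 1.9404 + 3.1668
= 27.969
Step 2: Total measure of domain = 1.53 + 1.37 + 1.5 + 0.66 + 0.91 = 5.97
Step 3: Average value = 27.969 / 5.97 = 4.684925


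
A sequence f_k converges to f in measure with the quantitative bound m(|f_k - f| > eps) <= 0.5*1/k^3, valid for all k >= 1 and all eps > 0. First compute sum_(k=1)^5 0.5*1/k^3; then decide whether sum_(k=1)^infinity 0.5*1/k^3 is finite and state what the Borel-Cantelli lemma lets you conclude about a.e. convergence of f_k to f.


Step 1: List the terms 0.5*1/k^3 for k = 1 to 5:
  k=1: 0.5
  k=2: 0.0625
  k=3: 0.018519
  k=4: 0.007812
  k=5: 0.004
Step 2: Partial sum = 0.5 + 0.0625 + 0.018519 + 0.007812 + 0.004
     = 0.592831
Step 3: The full series sum_(k>=1) 0.5*1/k^3 converges (p-series with p = 3 > 1; a constant multiple of a convergent series converges).
Step 4: Fix eps > 0. Since sum_k m(|f_k - f| > eps) < infinity, the Borel-Cantelli lemma gives
        m(limsup_k {|f_k - f| > eps}) = 0, i.e. for a.e. x, |f_k(x) - f(x)| <= eps for all large k.
        Applying this with eps = 1/j for j = 1, 2, ... and intersecting the countably many full-measure sets,
        for a.e. x we get limsup_k |f_k(x) - f(x)| <= 1/j for every j, hence f_k -> f almost everywhere.
Conclusion: series converges; Borel-Cantelli yields f_k -> f a.e.


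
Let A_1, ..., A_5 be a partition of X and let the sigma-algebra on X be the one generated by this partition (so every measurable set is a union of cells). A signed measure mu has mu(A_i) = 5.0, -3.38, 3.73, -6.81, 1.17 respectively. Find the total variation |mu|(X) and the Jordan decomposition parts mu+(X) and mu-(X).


Step 1: Every measurable set is a union of atoms (the cells / points), so a Hahn decomposition is
  obtained by grouping atoms by sign: P = union of atoms with mu > 0, N = union of the remaining atoms.
  Atoms in P (indices): 1, 3, 5;  atoms in N (indices): 2, 4
  Positive values: 5, 3.73, 1.17
  Negative values: -3.38, -6.81
Step 2: mu+(X) = mu(P) = sum of positive atom values = 9.9
Step 3: mu-(X) = -mu(N) = sum of |negative atom values| = 10.19
Step 4: |mu|(X) = mu+(X) + mu-(X) = 9.9 + 10.19 = 20.09


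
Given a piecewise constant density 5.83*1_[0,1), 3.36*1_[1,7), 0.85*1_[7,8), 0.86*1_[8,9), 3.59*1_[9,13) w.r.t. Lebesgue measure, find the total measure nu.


Integrate each piece of the Radon-Nikodym derivative:
Step 1: integral_0^1 5.83 dx = 5.83*(1-0) = 5.83*1 = 5.83
Step 2: integral_1^7 3.36 dx = 3.36*(7-1) = 3.36*6 = 20.16
Step 3: integral_7^8 0.85 dx = 0.85*(8-7) = 0.85*1 = 0.85
Step 4: integral_8^9 0.86 dx = 0.86*(9-8) = 0.86*1 = 0.86
Step 5: integral_9^13 3.59 dx = 3.59*(13-9) = 3.59*4 = 14.36
Total: 5.83 + 20.16 + 0.85 + 0.86 + 14.36 = 42.06


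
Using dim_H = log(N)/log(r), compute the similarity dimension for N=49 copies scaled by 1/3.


For a self-similar set with N copies scaled by 1/r:
dim_H = log(N)/log(r) = log(49)/log(3)
= 3.89182/1.098612
= 3.542487


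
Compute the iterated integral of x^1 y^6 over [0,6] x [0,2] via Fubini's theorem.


By Fubini's theorem, the double integral factors as a product of single integrals:
Step 1: integral_0^6 x^1 dx = [x^2/2] from 0 to 6
     = 6^2/2 = 18
Step 2: integral_0^2 y^6 dy = [y^7/7] from 0 to 2
     = 2^7/7 = 18.285714
Step 3: Double integral = 18 * 18.285714 = 329.142857


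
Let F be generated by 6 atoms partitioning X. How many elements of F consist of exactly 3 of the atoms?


Each element of F is a union of some subset of the 6 atoms.
Elements that are unions of exactly 3 atoms correspond to 3-element subsets of the 6 atoms.
Count = C(6, 3) = 6! / (3! * 3!) = 20.


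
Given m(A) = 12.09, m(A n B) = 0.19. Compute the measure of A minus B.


m(A \ B) = m(A) - m(A n B)
= 12.09 - 0.19
= 11.9


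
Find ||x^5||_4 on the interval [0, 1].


Step 1: ||f||_4 = (integral_0^1 |x^5|^4 dx)^(1/4)
     = (integral_0^1 x^20 dx)^(1/4)
Step 2: integral_0^1 x^20 dx = [x^21/(21)] from 0 to 1 = 1^21/21
     = 1/21 = 0.047619
Step 3: ||f||_4 = (0.047619)^(1/4) = 0.467138


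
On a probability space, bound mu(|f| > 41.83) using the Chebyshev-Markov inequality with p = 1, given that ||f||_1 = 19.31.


Chebyshev/Markov inequality: mu(|f| > eps) <= (||f||_p / eps)^p
Step 1: ||f||_1 / eps = 19.31 / 41.83 = 0.46163
Step 2: Raise to power p = 1:
  (0.46163)^1 = 0.46163
Step 3: Therefore mu(|f| > 41.83) <= 0.46163


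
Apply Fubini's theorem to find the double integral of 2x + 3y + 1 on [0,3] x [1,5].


By Fubini, integrate in x first, then y.
Step 1: Fix y, integrate over x in [0,3]:
  integral(2x + 3y + 1, x=0..3)
  = 2*(3^2 - 0^2)/2 + (3y + 1)*(3 - 0)
  = 9 + (3y + 1)*3
  = 9 + 9y + 3
  = 12 + 9y
Step 2: Integrate over y in [1,5]:
  integral(12 + 9y, y=1..5)
  = 12*4 + 9*(5^2 - 1^2)/2
  = 48 + 108
  = 156


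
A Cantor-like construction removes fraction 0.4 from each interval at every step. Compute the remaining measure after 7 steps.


Step 1: At each step, fraction remaining = 1 - 0.4 = 0.6
Step 2: After 7 steps, measure = (0.6)^7
Result = 0.027994


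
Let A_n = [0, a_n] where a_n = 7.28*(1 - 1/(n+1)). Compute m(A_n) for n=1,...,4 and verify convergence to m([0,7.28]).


By continuity of measure from below: if A_n increases to A, then m(A_n) -> m(A).
Here A = [0, 7.28], so m(A) = 7.28
Step 1: a_1 = 7.28*(1 - 1/2) = 3.64, m(A_1) = 3.64
Step 2: a_2 = 7.28*(1 - 1/3) = 4.8533, m(A_2) = 4.8533
Step 3: a_3 = 7.28*(1 - 1/4) = 5.46, m(A_3) = 5.46
Step 4: a_4 = 7.28*(1 - 1/5) = 5.824, m(A_4) = 5.824
Limit: m(A_n) -> m([0,7.28]) = 7.28


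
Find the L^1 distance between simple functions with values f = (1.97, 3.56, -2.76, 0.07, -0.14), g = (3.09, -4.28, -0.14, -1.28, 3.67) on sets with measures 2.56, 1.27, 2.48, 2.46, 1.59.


Step 1: Compute differences f_i - g_i:
  1.97 - 3.09 = -1.12
  3.56 - -4.28 = 7.84
  -2.76 - -0.14 = -2.62
  0.07 - -1.28 = 1.35
  -0.14 - 3.67 = -3.81
Step 2: Compute |diff|^1 * measure for each set:
  |-1.12|^1 * 2.56 = 1.12 * 2.56 = 2.8672
  |7.84|^1 * 1.27 = 7.84 * 1.27 = 9.9568
  |-2.62|^1 * 2.48 = 2.62 * 2.48 = 6.4976
  |1.35|^1 * 2.46 = 1.35 * 2.46 = 3.321
  |-3.81|^1 * 1.59 = 3.81 * 1.59 = 6.0579
Step 3: Sum = 28.7005
Step 4: ||f-g||_1 = (28.7005)^(1/1) = 28.7005


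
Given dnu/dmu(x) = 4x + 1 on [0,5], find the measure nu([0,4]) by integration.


nu(A) = integral_A (dnu/dmu) dmu = integral_0^4 (4x + 1) dx
Step 1: Antiderivative F(x) = (4/2)x^2 + 1x
Step 2: F(4) = (4/2)*4^2 + 1*4 = 32 + 4 = 36
Step 3: F(0) = (4/2)*0^2 + 1*0 = 0.0 + 0 = 0.0
Step 4: nu([0,4]) = F(4) - F(0) = 36 - 0.0 = 36


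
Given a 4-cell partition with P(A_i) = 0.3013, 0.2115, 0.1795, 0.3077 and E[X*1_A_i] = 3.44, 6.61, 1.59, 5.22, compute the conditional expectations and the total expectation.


For each cell A_i: E[X|A_i] = E[X*1_A_i] / P(A_i)
Step 1: E[X|A_1] = 3.44 / 0.3013 = 11.417192
Step 2: E[X|A_2] = 6.61 / 0.2115 = 31.252955
Step 3: E[X|A_3] = 1.59 / 0.1795 = 8.857939
Step 4: E[X|A_4] = 5.22 / 0.3077 = 16.964576
Verification: E[X] = sum E[X*1_A_i] = 3.44 + 6.61 + 1.59 + 5.22 = 16.86


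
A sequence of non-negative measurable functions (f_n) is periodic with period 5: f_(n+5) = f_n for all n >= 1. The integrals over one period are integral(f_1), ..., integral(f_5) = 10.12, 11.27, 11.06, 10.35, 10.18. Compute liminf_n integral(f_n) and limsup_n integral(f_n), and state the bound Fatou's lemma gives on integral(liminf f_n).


The sequence (integral(f_n)) is periodic with period 5, repeating the values 10.12, 11.27, 11.06, 10.35, 10.18 indefinitely.
Step 1: For a periodic sequence, every tail (a_m, a_(m+1), ...) contains all 5 period values infinitely often.
Step 2: Hence inf of every tail = min of the period values = min(10.12, 11.27, 11.06, 10.35, 10.18) = 10.12.
        liminf_n integral(f_n) = sup over m of (inf of tail from m) = 10.12.
Step 3: Similarly sup of every tail = max of the period values = 11.27.
        limsup_n integral(f_n) = 11.27.
Step 4: Fatou's lemma: integral(liminf_n f_n) <= liminf_n integral(f_n) = 10.12.
        So the integral of the pointwise liminf is at most 10.12.


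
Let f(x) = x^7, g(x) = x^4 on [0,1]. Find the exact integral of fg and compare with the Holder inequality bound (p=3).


Step 1: Exact integral of f*g = integral(x^11, 0, 1) = 1/12
     = 0.083333
Step 2: Holder bound with p=3, q=1.5:
  ||f||_p = (integral x^21 dx)^(1/3) = (1/22)^(1/3) = 0.356883
  ||g||_q = (integral x^6 dx)^(1/1.5) = (1/7)^(1/1.5) = 0.273276
Step 3: Holder bound = ||f||_p * ||g||_q = 0.356883 * 0.273276 = 0.097527
Verification: 0.083333 <= 0.097527 (Holder holds)


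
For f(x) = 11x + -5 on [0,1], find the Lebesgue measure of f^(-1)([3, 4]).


f^(-1)([3, 4]) = {x : 3 <= 11x + -5 <= 4}
Solving: (3 - -5)/11 <= x <= (4 - -5)/11
= [0.727273, 0.818182]
Intersecting with [0,1]: [0.727273, 0.818182]
Measure = 0.818182 - 0.727273 = 0.090909


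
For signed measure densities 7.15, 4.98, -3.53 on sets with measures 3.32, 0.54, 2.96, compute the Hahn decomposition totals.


Step 1: Compute signed measure on each set:
  Set 1: 7.15 * 3.32 = 23.738
  Set 2: 4.98 * 0.54 = 2.6892
  Set 3: -3.53 * 2.96 = -10.4488
Step 2: Total signed measure = (23.738) + (2.6892) + (-10.4488)
     = 15.9784
Step 3: Positive part mu+(X) = sum of positive contributions = 26.4272
Step 4: Negative part mu-(X) = |sum of negative contributions| = 10.4488


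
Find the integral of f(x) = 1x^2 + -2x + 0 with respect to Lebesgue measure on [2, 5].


The Lebesgue integral of a Riemann-integrable function agrees with the Riemann integral.
Antiderivative F(x) = (1/3)x^3 + (-2/2)x^2 + 0x
F(5) = (1/3)*5^3 + (-2/2)*5^2 + 0*5
     = (1/3)*125 + (-2/2)*25 + 0*5
     = 41.666667 + -25 + 0
     = 16.666667
F(2) = -1.333333
Integral = F(5) - F(2) = 16.666667 - -1.333333 = 18


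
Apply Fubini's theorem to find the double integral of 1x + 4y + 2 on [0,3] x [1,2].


By Fubini, integrate in x first, then y.
Step 1: Fix y, integrate over x in [0,3]:
  integral(1x + 4y + 2, x=0..3)
  = 1*(3^2 - 0^2)/2 + (4y + 2)*(3 - 0)
  = 4.5 + (4y + 2)*3
  = 4.5 + 12y + 6
  = 10.5 + 12y
Step 2: Integrate over y in [1,2]:
  integral(10.5 + 12y, y=1..2)
  = 10.5*1 + 12*(2^2 - 1^2)/2
  = 10.5 + 18
  = 28.5


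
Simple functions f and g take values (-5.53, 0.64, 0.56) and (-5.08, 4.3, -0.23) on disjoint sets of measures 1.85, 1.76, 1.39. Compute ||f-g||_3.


Step 1: Compute differences f_i - g_i:
  -5.53 - -5.08 = -0.45
  0.64 - 4.3 = -3.66
  0.56 - -0.23 = 0.79
Step 2: Compute |diff|^3 * measure for each set:
  |-0.45|^3 * 1.85 = 0.091125 * 1.85 = 0.168581
  |-3.66|^3 * 1.76 = 49.027896 * 1.76 = 86.289097
  |0.79|^3 * 1.39 = 0.493039 * 1.39 = 0.685324
Step 3: Sum = 87.143002
Step 4: ||f-g||_3 = (87.143002)^(1/3) = 4.433474


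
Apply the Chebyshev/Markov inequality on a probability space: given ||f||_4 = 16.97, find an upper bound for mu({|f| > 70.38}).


Chebyshev/Markov inequality: mu(|f| > eps) <= (||f||_p / eps)^p
Step 1: ||f||_4 / eps = 16.97 / 70.38 = 0.24112
Step 2: Raise to power p = 4:
  (0.24112)^4 = 0.00338
Step 3: Therefore mu(|f| > 70.38) <= 0.00338


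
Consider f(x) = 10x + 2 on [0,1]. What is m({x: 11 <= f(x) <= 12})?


f^(-1)([11, 12]) = {x : 11 <= 10x + 2 <= 12}
Solving: (11 - 2)/10 <= x <= (12 - 2)/10
= [0.9, 1]
Intersecting with [0,1]: [0.9, 1]
Measure = 1 - 0.9 = 0.1


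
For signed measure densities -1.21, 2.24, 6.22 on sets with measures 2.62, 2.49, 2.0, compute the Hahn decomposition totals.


Step 1: Compute signed measure on each set:
  Set 1: -1.21 * 2.62 = -3.1702
  Set 2: 2.24 * 2.49 = 5.5776
  Set 3: 6.22 * 2.0 = 12.44
Step 2: Total signed measure = (-3.1702) + (5.5776) + (12.44)
     = 14.8474
Step 3: Positive part mu+(X) = sum of positive contributions = 18.0176
Step 4: Negative part mu-(X) = |sum of negative contributions| = 3.1702


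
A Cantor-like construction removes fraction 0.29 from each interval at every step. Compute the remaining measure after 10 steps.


Step 1: At each step, fraction remaining = 1 - 0.29 = 0.71
Step 2: After 10 steps, measure = (0.71)^10
Result = 0.032552


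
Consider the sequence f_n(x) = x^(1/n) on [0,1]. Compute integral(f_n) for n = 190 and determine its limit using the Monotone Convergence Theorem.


At n = 190: f_190(x) = x^(1/190).
Step 1: integral(x^(1/190), 0, 1) = [x^(1/190+1) / (1/190+1)] from 0 to 1
     = 1 / (1/190 + 1) = 1 / ((190+1)/190) = 190/(190+1)
     = 190/191 = 0.994764
Step 2: As n -> infinity, f_n(x) = x^(1/n) -> 1 for x in (0,1], and f_n is increasing in n.
By MCT, lim_n integral(f_n) = integral(lim_n f_n) = integral(1, 0, 1) = 1.
Step 3: Verify convergence: 190/191 = 0.994764 -> 1


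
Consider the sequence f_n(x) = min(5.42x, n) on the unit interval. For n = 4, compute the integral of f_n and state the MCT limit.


f(x) = 5.42x on [0,1]; f_n(x) = min(5.42x, n). At n = 4:
Step 1: f(x) reaches 4 at x = 4/5.42 = 0.738007
Step 2: integral(f_4) = integral(5.42x, 0, 0.738007) + integral(4, 0.738007, 1)
       = 5.42*0.738007^2/2 + 4*(1 - 0.738007)
       = 1.476015 + 1.04797
       = 2.523985
Step 3: As n -> infinity, f_n increases to f, so by MCT integral(f_n) -> integral(f) = 5.42/2 = 2.71.
Convergence: integral(f_4) = 2.523985 -> 2.71 as n -> infinity


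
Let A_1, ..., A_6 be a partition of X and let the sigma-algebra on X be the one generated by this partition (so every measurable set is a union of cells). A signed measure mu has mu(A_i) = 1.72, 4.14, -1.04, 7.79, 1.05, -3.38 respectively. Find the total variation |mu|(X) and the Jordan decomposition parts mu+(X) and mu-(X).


Step 1: Every measurable set is a union of atoms (the cells / points), so a Hahn decomposition is
  obtained by grouping atoms by sign: P = union of atoms with mu > 0, N = union of the remaining atoms.
  Atoms in P (indices): 1, 2, 4, 5;  atoms in N (indices): 3, 6
  Positive values: 1.72, 4.14, 7.79, 1.05
  Negative values: -1.04, -3.38
Step 2: mu+(X) = mu(P) = sum of positive atom values = 14.7
Step 3: mu-(X) = -mu(N) = sum of |negative atom values| = 4.42
Step 4: |mu|(X) = mu+(X) + mu-(X) = 14.7 + 4.42 = 19.12


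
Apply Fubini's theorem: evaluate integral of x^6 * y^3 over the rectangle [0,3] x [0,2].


By Fubini's theorem, the double integral factors as a product of single integrals:
Step 1: integral_0^3 x^6 dx = [x^7/7] from 0 to 3
     = 3^7/7 = 312.428571
Step 2: integral_0^2 y^3 dy = [y^4/4] from 0 to 2
     = 2^4/4 = 4
Step 3: Double integral = 312.428571 * 4 = 1249.714286


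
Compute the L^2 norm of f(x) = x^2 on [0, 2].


Step 1: ||f||_2 = (integral_0^2 |x^2|^2 dx)^(1/2)
     = (integral_0^2 x^4 dx)^(1/2)
Step 2: integral_0^2 x^4 dx = [x^5/(5)] from 0 to 2 = 2^5/5
     = 32/5 = 6.4
Step 3: ||f||_2 = (6.4)^(1/2) = 2.529822


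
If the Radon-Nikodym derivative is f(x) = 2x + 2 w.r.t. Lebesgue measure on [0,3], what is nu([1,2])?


nu(A) = integral_A (dnu/dmu) dmu = integral_1^2 (2x + 2) dx
Step 1: Antiderivative F(x) = (2/2)x^2 + 2x
Step 2: F(2) = (2/2)*2^2 + 2*2 = 4 + 4 = 8
Step 3: F(1) = (2/2)*1^2 + 2*1 = 1 + 2 = 3
Step 4: nu([1,2]) = F(2) - F(1) = 8 - 3 = 5


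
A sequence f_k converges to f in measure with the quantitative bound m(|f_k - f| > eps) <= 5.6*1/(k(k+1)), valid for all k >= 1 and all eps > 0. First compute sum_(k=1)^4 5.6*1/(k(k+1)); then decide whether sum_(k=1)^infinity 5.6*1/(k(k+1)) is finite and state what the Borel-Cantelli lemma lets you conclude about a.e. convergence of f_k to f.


Step 1: List the terms 5.6*1/(k(k+1)) for k = 1 to 4:
  k=1: 2.8
  k=2: 0.933333
  k=3: 0.466667
  k=4: 0.28
Step 2: Partial sum = 2.8 + 0.933333 + 0.466667 + 0.28
     = 4.48
Step 3: The full series sum_(k>=1) 5.6*1/(k(k+1)) converges (telescoping series sum 1/(k(k+1)) = 1; a constant multiple of a convergent series converges).
Step 4: Fix eps > 0. Since sum_k m(|f_k - f| > eps) < infinity, the Borel-Cantelli lemma gives
        m(limsup_k {|f_k - f| > eps}) = 0, i.e. for a.e. x, |f_k(x) - f(x)| <= eps for all large k.
        Applying this with eps = 1/j for j = 1, 2, ... and intersecting the countably many full-measure sets,
        for a.e. x we get limsup_k |f_k(x) - f(x)| <= 1/j for every j, hence f_k -> f almost everywhere.
Conclusion: series converges; Borel-Cantelli yields f_k -> f a.e.


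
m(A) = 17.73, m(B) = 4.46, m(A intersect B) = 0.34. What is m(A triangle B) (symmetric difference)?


m(A Delta B) = m(A) + m(B) - 2*m(A n B)
= 17.73 + 4.46 - 2*0.34
= 17.73 + 4.46 - 0.68
= 21.51


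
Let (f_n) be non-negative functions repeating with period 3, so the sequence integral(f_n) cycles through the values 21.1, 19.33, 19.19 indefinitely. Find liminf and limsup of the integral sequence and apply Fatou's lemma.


The sequence (integral(f_n)) is periodic with period 3, repeating the values 21.1, 19.33, 19.19 indefinitely.
Step 1: For a periodic sequence, every tail (a_m, a_(m+1), ...) contains all 3 period values infinitely often.
Step 2: Hence inf of every tail = min of the period values = min(21.1, 19.33, 19.19) = 19.19.
        liminf_n integral(f_n) = sup over m of (inf of tail from m) = 19.19.
Step 3: Similarly sup of every tail = max of the period values = 21.1.
        limsup_n integral(f_n) = 21.1.
Step 4: Fatou's lemma: integral(liminf_n f_n) <= liminf_n integral(f_n) = 19.19.
        So the integral of the pointwise liminf is at most 19.19.


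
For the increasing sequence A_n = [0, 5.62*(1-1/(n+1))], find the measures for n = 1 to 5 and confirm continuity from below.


By continuity of measure from below: if A_n increases to A, then m(A_n) -> m(A).
Here A = [0, 5.62], so m(A) = 5.62
Step 1: a_1 = 5.62*(1 - 1/2) = 2.81, m(A_1) = 2.81
Step 2: a_2 = 5.62*(1 - 1/3) = 3.7467, m(A_2) = 3.7467
Step 3: a_3 = 5.62*(1 - 1/4) = 4.215, m(A_3) = 4.215
Step 4: a_4 = 5.62*(1 - 1/5) = 4.496, m(A_4) = 4.496
Step 5: a_5 = 5.62*(1 - 1/6) = 4.6833, m(A_5) = 4.6833
Limit: m(A_n) -> m([0,5.62]) = 5.62


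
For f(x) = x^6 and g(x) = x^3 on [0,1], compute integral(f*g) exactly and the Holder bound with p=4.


Step 1: Exact integral of f*g = integral(x^9, 0, 1) = 1/10
     = 0.1
Step 2: Holder bound with p=4, q=1.333333:
  ||f||_p = (integral x^24 dx)^(1/4) = (1/25)^(1/4) = 0.447214
  ||g||_q = (integral x^4 dx)^(1/1.333333) = (1/5)^(1/1.333333) = 0.29907
Step 3: Holder bound = ||f||_p * ||g||_q = 0.447214 * 0.29907 = 0.133748
Verification: 0.1 <= 0.133748 (Holder holds)


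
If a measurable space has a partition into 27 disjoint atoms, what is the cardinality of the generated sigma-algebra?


Each element of the sigma-algebra is a union of some subset of the 27 atoms.
The number of such subsets is 2^27 = 134217728.


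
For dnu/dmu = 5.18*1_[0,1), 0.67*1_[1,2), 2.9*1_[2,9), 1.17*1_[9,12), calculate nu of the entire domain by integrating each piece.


Integrate each piece of the Radon-Nikodym derivative:
Step 1: integral_0^1 5.18 dx = 5.18*(1-0) = 5.18*1 = 5.18
Step 2: integral_1^2 0.67 dx = 0.67*(2-1) = 0.67*1 = 0.67
Step 3: integral_2^9 2.9 dx = 2.9*(9-2) = 2.9*7 = 20.3
Step 4: integral_9^12 1.17 dx = 1.17*(12-9) = 1.17*3 = 3.51
Total: 5.18 + 0.67 + 20.3 + 3.51 = 29.66


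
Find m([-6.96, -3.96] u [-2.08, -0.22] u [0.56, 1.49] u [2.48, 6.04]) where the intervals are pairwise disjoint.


For pairwise disjoint intervals, m(union) = sum of lengths.
= (-3.96 - -6.96) + (-0.22 - -2.08) + (1.49 - 0.56) + (6.04 - 2.48)
= 3 + 1.86 + 0.93 + 3.56
= 9.35


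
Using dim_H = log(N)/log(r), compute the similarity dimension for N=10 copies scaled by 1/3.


For a self-similar set with N copies scaled by 1/r:
dim_H = log(N)/log(r) = log(10)/log(3)
= 2.302585/1.098612
= 2.095903


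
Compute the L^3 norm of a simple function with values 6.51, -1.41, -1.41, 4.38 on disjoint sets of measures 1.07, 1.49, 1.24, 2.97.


Step 1: Compute |f_i|^3 for each value:
  |6.51|^3 = 275.894451
  |-1.41|^3 = 2.803221
  |-1.41|^3 = 2.803221
  |4.38|^3 = 84.027672
Step 2: Multiply by measures and sum:
  275.894451 * 1.07 = 295.207063
  2.803221 * 1.49 = 4.176799
  2.803221 * 1.24 = 3.475994
  84.027672 * 2.97 = 249.562186
Sum = 295.207063 + 4.176799 + 3.475994 + 249.562186 = 552.422042
Step 3: Take the p-th root:
||f||_3 = (552.422042)^(1/3) = 8.205222


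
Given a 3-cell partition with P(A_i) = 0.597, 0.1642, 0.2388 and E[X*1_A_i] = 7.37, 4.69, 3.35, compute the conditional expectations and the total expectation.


For each cell A_i: E[X|A_i] = E[X*1_A_i] / P(A_i)
Step 1: E[X|A_1] = 7.37 / 0.597 = 12.345059
Step 2: E[X|A_2] = 4.69 / 0.1642 = 28.562728
Step 3: E[X|A_3] = 3.35 / 0.2388 = 14.028476
Verification: E[X] = sum E[X*1_A_i] = 7.37 + 4.69 + 3.35 = 15.41


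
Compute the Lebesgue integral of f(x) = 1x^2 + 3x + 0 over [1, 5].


The Lebesgue integral of a Riemann-integrable function agrees with the Riemann integral.
Antiderivative F(x) = (1/3)x^3 + (3/2)x^2 + 0x
F(5) = (1/3)*5^3 + (3/2)*5^2 + 0*5
     = (1/3)*125 + (3/2)*25 + 0*5
     = 41.666667 + 37.5 + 0
     = 79.166667
F(1) = 1.833333
Integral = F(5) - F(1) = 79.166667 - 1.833333 = 77.333333


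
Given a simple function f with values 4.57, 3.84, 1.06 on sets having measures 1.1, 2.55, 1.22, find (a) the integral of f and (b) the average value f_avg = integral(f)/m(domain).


Step 1: Integral = sum(value_i * measure_i)
= 4.57*1.1 + 3.84*2.55 + 1.06*1.22
= 5.027 + 9.792 + 1.2932
= 16.1122
Step 2: Total measure of domain = 1.1 + 2.55 + 1.22 = 4.87
Step 3: Average value = 16.1122 / 4.87 = 3.30846


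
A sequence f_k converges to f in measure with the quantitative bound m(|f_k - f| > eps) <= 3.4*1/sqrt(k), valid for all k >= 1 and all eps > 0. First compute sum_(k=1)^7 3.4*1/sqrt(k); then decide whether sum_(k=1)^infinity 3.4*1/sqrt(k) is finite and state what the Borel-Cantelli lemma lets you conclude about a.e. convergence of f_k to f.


Step 1: List the terms 3.4*1/sqrt(k) for k = 1 to 7:
  k=1: 3.4
  k=2: 2.404163
  k=3: 1.962991
  k=4: 1.7
  k=5: 1.520526
  k=6: 1.388044
  k=7: 1.285079
Step 2: Partial sum = 3.4 + 2.404163 + 1.962991 + 1.7 + 1.520526 + 1.388044 + 1.285079
     = 13.660804
Step 3: The full series sum_(k>=1) 3.4*1/sqrt(k) diverges (p-series with p = 1/2 <= 1; a nonzero constant multiple of a divergent series diverges).
Step 4: The (first) Borel-Cantelli lemma requires a summable sequence of measures, so it does not apply here;
        from this bound alone no conclusion about a.e. convergence can be drawn (convergence in measure still
        gives an a.e.-convergent subsequence, but not a.e. convergence of the whole sequence).
Conclusion: series diverges; Borel-Cantelli is inconclusive about a.e. convergence of f_k.


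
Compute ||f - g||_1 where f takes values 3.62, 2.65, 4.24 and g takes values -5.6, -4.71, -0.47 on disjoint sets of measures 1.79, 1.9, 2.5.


Step 1: Compute differences f_i - g_i:
  3.62 - -5.6 = 9.22
  2.65 - -4.71 = 7.36
  4.24 - -0.47 = 4.71
Step 2: Compute |diff|^1 * measure for each set:
  |9.22|^1 * 1.79 = 9.22 * 1.79 = 16.5038
  |7.36|^1 * 1.9 = 7.36 * 1.9 = 13.984
  |4.71|^1 * 2.5 = 4.71 * 2.5 = 11.775
Step 3: Sum = 42.2628
Step 4: ||f-g||_1 = (42.2628)^(1/1) = 42.2628
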